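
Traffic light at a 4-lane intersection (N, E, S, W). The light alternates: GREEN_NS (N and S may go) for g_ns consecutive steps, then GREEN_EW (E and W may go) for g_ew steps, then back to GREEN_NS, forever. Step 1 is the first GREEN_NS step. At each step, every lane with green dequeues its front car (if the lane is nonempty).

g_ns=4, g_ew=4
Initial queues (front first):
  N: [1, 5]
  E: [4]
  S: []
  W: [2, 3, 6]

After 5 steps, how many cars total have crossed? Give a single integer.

Step 1 [NS]: N:car1-GO,E:wait,S:empty,W:wait | queues: N=1 E=1 S=0 W=3
Step 2 [NS]: N:car5-GO,E:wait,S:empty,W:wait | queues: N=0 E=1 S=0 W=3
Step 3 [NS]: N:empty,E:wait,S:empty,W:wait | queues: N=0 E=1 S=0 W=3
Step 4 [NS]: N:empty,E:wait,S:empty,W:wait | queues: N=0 E=1 S=0 W=3
Step 5 [EW]: N:wait,E:car4-GO,S:wait,W:car2-GO | queues: N=0 E=0 S=0 W=2
Cars crossed by step 5: 4

Answer: 4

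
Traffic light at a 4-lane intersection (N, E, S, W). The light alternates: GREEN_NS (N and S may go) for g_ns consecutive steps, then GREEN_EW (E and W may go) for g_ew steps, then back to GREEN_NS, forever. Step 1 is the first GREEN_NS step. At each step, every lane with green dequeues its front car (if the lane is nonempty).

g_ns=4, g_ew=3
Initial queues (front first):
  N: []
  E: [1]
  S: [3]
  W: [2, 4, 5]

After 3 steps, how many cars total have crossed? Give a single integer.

Step 1 [NS]: N:empty,E:wait,S:car3-GO,W:wait | queues: N=0 E=1 S=0 W=3
Step 2 [NS]: N:empty,E:wait,S:empty,W:wait | queues: N=0 E=1 S=0 W=3
Step 3 [NS]: N:empty,E:wait,S:empty,W:wait | queues: N=0 E=1 S=0 W=3
Cars crossed by step 3: 1

Answer: 1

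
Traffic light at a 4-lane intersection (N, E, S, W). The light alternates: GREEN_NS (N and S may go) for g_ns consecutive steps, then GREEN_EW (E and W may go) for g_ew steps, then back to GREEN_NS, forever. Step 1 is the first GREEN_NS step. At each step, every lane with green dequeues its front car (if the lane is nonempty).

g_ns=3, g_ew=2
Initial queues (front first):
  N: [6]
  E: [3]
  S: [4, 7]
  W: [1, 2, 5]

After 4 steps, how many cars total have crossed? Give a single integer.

Answer: 5

Derivation:
Step 1 [NS]: N:car6-GO,E:wait,S:car4-GO,W:wait | queues: N=0 E=1 S=1 W=3
Step 2 [NS]: N:empty,E:wait,S:car7-GO,W:wait | queues: N=0 E=1 S=0 W=3
Step 3 [NS]: N:empty,E:wait,S:empty,W:wait | queues: N=0 E=1 S=0 W=3
Step 4 [EW]: N:wait,E:car3-GO,S:wait,W:car1-GO | queues: N=0 E=0 S=0 W=2
Cars crossed by step 4: 5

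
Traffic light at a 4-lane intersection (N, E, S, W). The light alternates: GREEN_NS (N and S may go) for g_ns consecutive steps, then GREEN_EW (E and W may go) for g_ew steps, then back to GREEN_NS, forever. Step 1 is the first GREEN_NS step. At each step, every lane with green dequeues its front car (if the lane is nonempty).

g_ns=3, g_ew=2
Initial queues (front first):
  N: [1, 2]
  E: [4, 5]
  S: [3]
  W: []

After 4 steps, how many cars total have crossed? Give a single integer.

Answer: 4

Derivation:
Step 1 [NS]: N:car1-GO,E:wait,S:car3-GO,W:wait | queues: N=1 E=2 S=0 W=0
Step 2 [NS]: N:car2-GO,E:wait,S:empty,W:wait | queues: N=0 E=2 S=0 W=0
Step 3 [NS]: N:empty,E:wait,S:empty,W:wait | queues: N=0 E=2 S=0 W=0
Step 4 [EW]: N:wait,E:car4-GO,S:wait,W:empty | queues: N=0 E=1 S=0 W=0
Cars crossed by step 4: 4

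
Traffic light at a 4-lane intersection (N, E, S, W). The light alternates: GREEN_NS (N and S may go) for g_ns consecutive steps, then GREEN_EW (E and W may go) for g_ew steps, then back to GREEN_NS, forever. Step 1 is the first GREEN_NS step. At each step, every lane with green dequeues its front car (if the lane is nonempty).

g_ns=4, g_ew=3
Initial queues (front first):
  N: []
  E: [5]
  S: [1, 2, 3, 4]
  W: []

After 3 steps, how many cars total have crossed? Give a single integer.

Step 1 [NS]: N:empty,E:wait,S:car1-GO,W:wait | queues: N=0 E=1 S=3 W=0
Step 2 [NS]: N:empty,E:wait,S:car2-GO,W:wait | queues: N=0 E=1 S=2 W=0
Step 3 [NS]: N:empty,E:wait,S:car3-GO,W:wait | queues: N=0 E=1 S=1 W=0
Cars crossed by step 3: 3

Answer: 3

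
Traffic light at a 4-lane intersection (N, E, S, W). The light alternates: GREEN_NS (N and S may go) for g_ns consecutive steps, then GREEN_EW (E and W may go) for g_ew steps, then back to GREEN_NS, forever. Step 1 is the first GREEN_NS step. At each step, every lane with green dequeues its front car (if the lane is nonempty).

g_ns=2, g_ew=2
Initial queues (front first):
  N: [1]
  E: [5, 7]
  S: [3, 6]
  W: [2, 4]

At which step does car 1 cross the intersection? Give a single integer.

Step 1 [NS]: N:car1-GO,E:wait,S:car3-GO,W:wait | queues: N=0 E=2 S=1 W=2
Step 2 [NS]: N:empty,E:wait,S:car6-GO,W:wait | queues: N=0 E=2 S=0 W=2
Step 3 [EW]: N:wait,E:car5-GO,S:wait,W:car2-GO | queues: N=0 E=1 S=0 W=1
Step 4 [EW]: N:wait,E:car7-GO,S:wait,W:car4-GO | queues: N=0 E=0 S=0 W=0
Car 1 crosses at step 1

1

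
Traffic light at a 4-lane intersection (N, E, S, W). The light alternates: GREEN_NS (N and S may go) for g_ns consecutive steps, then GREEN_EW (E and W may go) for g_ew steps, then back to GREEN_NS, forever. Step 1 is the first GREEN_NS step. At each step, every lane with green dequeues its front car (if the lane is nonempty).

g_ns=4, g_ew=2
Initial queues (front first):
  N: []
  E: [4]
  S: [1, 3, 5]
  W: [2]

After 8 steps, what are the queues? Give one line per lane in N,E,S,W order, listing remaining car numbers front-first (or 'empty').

Step 1 [NS]: N:empty,E:wait,S:car1-GO,W:wait | queues: N=0 E=1 S=2 W=1
Step 2 [NS]: N:empty,E:wait,S:car3-GO,W:wait | queues: N=0 E=1 S=1 W=1
Step 3 [NS]: N:empty,E:wait,S:car5-GO,W:wait | queues: N=0 E=1 S=0 W=1
Step 4 [NS]: N:empty,E:wait,S:empty,W:wait | queues: N=0 E=1 S=0 W=1
Step 5 [EW]: N:wait,E:car4-GO,S:wait,W:car2-GO | queues: N=0 E=0 S=0 W=0

N: empty
E: empty
S: empty
W: empty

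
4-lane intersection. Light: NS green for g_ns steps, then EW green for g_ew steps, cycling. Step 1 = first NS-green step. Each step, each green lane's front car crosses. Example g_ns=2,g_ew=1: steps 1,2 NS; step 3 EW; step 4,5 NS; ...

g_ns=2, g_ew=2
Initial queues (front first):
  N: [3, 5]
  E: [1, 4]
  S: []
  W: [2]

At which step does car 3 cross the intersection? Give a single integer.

Step 1 [NS]: N:car3-GO,E:wait,S:empty,W:wait | queues: N=1 E=2 S=0 W=1
Step 2 [NS]: N:car5-GO,E:wait,S:empty,W:wait | queues: N=0 E=2 S=0 W=1
Step 3 [EW]: N:wait,E:car1-GO,S:wait,W:car2-GO | queues: N=0 E=1 S=0 W=0
Step 4 [EW]: N:wait,E:car4-GO,S:wait,W:empty | queues: N=0 E=0 S=0 W=0
Car 3 crosses at step 1

1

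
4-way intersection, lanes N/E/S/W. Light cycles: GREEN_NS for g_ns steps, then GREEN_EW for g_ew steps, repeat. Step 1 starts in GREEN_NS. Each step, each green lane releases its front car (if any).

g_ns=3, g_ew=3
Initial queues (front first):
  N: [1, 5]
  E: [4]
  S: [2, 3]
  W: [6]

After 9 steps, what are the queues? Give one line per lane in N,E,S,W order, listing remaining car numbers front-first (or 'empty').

Step 1 [NS]: N:car1-GO,E:wait,S:car2-GO,W:wait | queues: N=1 E=1 S=1 W=1
Step 2 [NS]: N:car5-GO,E:wait,S:car3-GO,W:wait | queues: N=0 E=1 S=0 W=1
Step 3 [NS]: N:empty,E:wait,S:empty,W:wait | queues: N=0 E=1 S=0 W=1
Step 4 [EW]: N:wait,E:car4-GO,S:wait,W:car6-GO | queues: N=0 E=0 S=0 W=0

N: empty
E: empty
S: empty
W: empty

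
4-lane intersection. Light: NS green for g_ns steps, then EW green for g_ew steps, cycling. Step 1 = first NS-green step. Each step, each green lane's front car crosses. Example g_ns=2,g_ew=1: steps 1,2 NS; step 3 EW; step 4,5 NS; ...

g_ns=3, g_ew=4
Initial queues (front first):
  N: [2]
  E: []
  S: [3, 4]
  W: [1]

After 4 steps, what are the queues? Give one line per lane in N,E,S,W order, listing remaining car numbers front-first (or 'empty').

Step 1 [NS]: N:car2-GO,E:wait,S:car3-GO,W:wait | queues: N=0 E=0 S=1 W=1
Step 2 [NS]: N:empty,E:wait,S:car4-GO,W:wait | queues: N=0 E=0 S=0 W=1
Step 3 [NS]: N:empty,E:wait,S:empty,W:wait | queues: N=0 E=0 S=0 W=1
Step 4 [EW]: N:wait,E:empty,S:wait,W:car1-GO | queues: N=0 E=0 S=0 W=0

N: empty
E: empty
S: empty
W: empty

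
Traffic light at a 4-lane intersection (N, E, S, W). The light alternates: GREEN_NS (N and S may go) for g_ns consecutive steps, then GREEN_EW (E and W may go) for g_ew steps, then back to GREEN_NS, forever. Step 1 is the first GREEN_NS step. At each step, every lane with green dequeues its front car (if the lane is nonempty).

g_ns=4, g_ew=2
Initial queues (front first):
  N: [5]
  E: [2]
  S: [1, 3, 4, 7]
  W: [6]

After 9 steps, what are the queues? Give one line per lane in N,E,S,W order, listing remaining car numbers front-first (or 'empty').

Step 1 [NS]: N:car5-GO,E:wait,S:car1-GO,W:wait | queues: N=0 E=1 S=3 W=1
Step 2 [NS]: N:empty,E:wait,S:car3-GO,W:wait | queues: N=0 E=1 S=2 W=1
Step 3 [NS]: N:empty,E:wait,S:car4-GO,W:wait | queues: N=0 E=1 S=1 W=1
Step 4 [NS]: N:empty,E:wait,S:car7-GO,W:wait | queues: N=0 E=1 S=0 W=1
Step 5 [EW]: N:wait,E:car2-GO,S:wait,W:car6-GO | queues: N=0 E=0 S=0 W=0

N: empty
E: empty
S: empty
W: empty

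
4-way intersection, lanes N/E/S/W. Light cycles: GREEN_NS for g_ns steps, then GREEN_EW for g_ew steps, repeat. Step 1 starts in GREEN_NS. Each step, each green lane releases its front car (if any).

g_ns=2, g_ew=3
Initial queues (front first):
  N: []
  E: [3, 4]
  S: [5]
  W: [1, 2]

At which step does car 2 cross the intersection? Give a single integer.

Step 1 [NS]: N:empty,E:wait,S:car5-GO,W:wait | queues: N=0 E=2 S=0 W=2
Step 2 [NS]: N:empty,E:wait,S:empty,W:wait | queues: N=0 E=2 S=0 W=2
Step 3 [EW]: N:wait,E:car3-GO,S:wait,W:car1-GO | queues: N=0 E=1 S=0 W=1
Step 4 [EW]: N:wait,E:car4-GO,S:wait,W:car2-GO | queues: N=0 E=0 S=0 W=0
Car 2 crosses at step 4

4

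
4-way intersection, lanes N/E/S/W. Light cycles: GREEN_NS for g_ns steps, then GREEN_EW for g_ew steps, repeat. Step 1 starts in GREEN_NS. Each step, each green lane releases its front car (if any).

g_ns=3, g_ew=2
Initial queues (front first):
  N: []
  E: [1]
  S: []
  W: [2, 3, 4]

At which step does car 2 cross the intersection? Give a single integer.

Step 1 [NS]: N:empty,E:wait,S:empty,W:wait | queues: N=0 E=1 S=0 W=3
Step 2 [NS]: N:empty,E:wait,S:empty,W:wait | queues: N=0 E=1 S=0 W=3
Step 3 [NS]: N:empty,E:wait,S:empty,W:wait | queues: N=0 E=1 S=0 W=3
Step 4 [EW]: N:wait,E:car1-GO,S:wait,W:car2-GO | queues: N=0 E=0 S=0 W=2
Step 5 [EW]: N:wait,E:empty,S:wait,W:car3-GO | queues: N=0 E=0 S=0 W=1
Step 6 [NS]: N:empty,E:wait,S:empty,W:wait | queues: N=0 E=0 S=0 W=1
Step 7 [NS]: N:empty,E:wait,S:empty,W:wait | queues: N=0 E=0 S=0 W=1
Step 8 [NS]: N:empty,E:wait,S:empty,W:wait | queues: N=0 E=0 S=0 W=1
Step 9 [EW]: N:wait,E:empty,S:wait,W:car4-GO | queues: N=0 E=0 S=0 W=0
Car 2 crosses at step 4

4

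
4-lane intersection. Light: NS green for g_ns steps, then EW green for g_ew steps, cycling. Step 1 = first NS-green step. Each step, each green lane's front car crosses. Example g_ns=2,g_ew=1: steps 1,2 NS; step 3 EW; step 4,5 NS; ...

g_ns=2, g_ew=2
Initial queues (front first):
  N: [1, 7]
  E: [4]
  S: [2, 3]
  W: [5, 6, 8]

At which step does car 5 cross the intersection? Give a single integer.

Step 1 [NS]: N:car1-GO,E:wait,S:car2-GO,W:wait | queues: N=1 E=1 S=1 W=3
Step 2 [NS]: N:car7-GO,E:wait,S:car3-GO,W:wait | queues: N=0 E=1 S=0 W=3
Step 3 [EW]: N:wait,E:car4-GO,S:wait,W:car5-GO | queues: N=0 E=0 S=0 W=2
Step 4 [EW]: N:wait,E:empty,S:wait,W:car6-GO | queues: N=0 E=0 S=0 W=1
Step 5 [NS]: N:empty,E:wait,S:empty,W:wait | queues: N=0 E=0 S=0 W=1
Step 6 [NS]: N:empty,E:wait,S:empty,W:wait | queues: N=0 E=0 S=0 W=1
Step 7 [EW]: N:wait,E:empty,S:wait,W:car8-GO | queues: N=0 E=0 S=0 W=0
Car 5 crosses at step 3

3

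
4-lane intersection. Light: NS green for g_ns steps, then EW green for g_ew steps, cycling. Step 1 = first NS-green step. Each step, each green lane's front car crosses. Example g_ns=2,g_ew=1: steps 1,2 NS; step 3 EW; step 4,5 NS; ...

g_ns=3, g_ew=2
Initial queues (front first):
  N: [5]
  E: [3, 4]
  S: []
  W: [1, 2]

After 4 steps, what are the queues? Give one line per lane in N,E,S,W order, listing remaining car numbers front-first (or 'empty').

Step 1 [NS]: N:car5-GO,E:wait,S:empty,W:wait | queues: N=0 E=2 S=0 W=2
Step 2 [NS]: N:empty,E:wait,S:empty,W:wait | queues: N=0 E=2 S=0 W=2
Step 3 [NS]: N:empty,E:wait,S:empty,W:wait | queues: N=0 E=2 S=0 W=2
Step 4 [EW]: N:wait,E:car3-GO,S:wait,W:car1-GO | queues: N=0 E=1 S=0 W=1

N: empty
E: 4
S: empty
W: 2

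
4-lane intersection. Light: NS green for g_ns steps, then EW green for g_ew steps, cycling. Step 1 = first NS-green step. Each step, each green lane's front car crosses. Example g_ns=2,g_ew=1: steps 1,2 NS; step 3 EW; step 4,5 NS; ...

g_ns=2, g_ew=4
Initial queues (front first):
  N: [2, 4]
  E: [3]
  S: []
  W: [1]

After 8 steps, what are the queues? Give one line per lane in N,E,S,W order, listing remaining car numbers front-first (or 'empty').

Step 1 [NS]: N:car2-GO,E:wait,S:empty,W:wait | queues: N=1 E=1 S=0 W=1
Step 2 [NS]: N:car4-GO,E:wait,S:empty,W:wait | queues: N=0 E=1 S=0 W=1
Step 3 [EW]: N:wait,E:car3-GO,S:wait,W:car1-GO | queues: N=0 E=0 S=0 W=0

N: empty
E: empty
S: empty
W: empty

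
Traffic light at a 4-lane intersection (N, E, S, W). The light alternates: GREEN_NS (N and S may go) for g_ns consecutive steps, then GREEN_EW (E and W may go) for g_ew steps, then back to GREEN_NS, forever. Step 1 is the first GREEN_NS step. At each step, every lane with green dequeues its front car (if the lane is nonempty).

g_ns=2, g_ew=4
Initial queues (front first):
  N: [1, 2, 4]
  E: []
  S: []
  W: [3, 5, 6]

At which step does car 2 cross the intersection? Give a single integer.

Step 1 [NS]: N:car1-GO,E:wait,S:empty,W:wait | queues: N=2 E=0 S=0 W=3
Step 2 [NS]: N:car2-GO,E:wait,S:empty,W:wait | queues: N=1 E=0 S=0 W=3
Step 3 [EW]: N:wait,E:empty,S:wait,W:car3-GO | queues: N=1 E=0 S=0 W=2
Step 4 [EW]: N:wait,E:empty,S:wait,W:car5-GO | queues: N=1 E=0 S=0 W=1
Step 5 [EW]: N:wait,E:empty,S:wait,W:car6-GO | queues: N=1 E=0 S=0 W=0
Step 6 [EW]: N:wait,E:empty,S:wait,W:empty | queues: N=1 E=0 S=0 W=0
Step 7 [NS]: N:car4-GO,E:wait,S:empty,W:wait | queues: N=0 E=0 S=0 W=0
Car 2 crosses at step 2

2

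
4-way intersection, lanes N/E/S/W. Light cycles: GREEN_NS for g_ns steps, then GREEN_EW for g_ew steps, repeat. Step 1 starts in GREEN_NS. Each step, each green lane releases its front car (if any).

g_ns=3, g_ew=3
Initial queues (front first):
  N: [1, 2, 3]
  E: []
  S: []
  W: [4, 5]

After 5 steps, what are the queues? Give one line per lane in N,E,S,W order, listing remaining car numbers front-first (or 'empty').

Step 1 [NS]: N:car1-GO,E:wait,S:empty,W:wait | queues: N=2 E=0 S=0 W=2
Step 2 [NS]: N:car2-GO,E:wait,S:empty,W:wait | queues: N=1 E=0 S=0 W=2
Step 3 [NS]: N:car3-GO,E:wait,S:empty,W:wait | queues: N=0 E=0 S=0 W=2
Step 4 [EW]: N:wait,E:empty,S:wait,W:car4-GO | queues: N=0 E=0 S=0 W=1
Step 5 [EW]: N:wait,E:empty,S:wait,W:car5-GO | queues: N=0 E=0 S=0 W=0

N: empty
E: empty
S: empty
W: empty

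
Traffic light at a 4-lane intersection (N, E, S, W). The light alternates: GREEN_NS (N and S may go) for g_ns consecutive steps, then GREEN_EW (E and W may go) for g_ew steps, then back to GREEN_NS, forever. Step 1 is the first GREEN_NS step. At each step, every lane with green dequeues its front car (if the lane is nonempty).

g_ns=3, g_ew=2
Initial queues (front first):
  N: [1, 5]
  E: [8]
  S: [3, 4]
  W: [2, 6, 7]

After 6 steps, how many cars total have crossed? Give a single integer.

Step 1 [NS]: N:car1-GO,E:wait,S:car3-GO,W:wait | queues: N=1 E=1 S=1 W=3
Step 2 [NS]: N:car5-GO,E:wait,S:car4-GO,W:wait | queues: N=0 E=1 S=0 W=3
Step 3 [NS]: N:empty,E:wait,S:empty,W:wait | queues: N=0 E=1 S=0 W=3
Step 4 [EW]: N:wait,E:car8-GO,S:wait,W:car2-GO | queues: N=0 E=0 S=0 W=2
Step 5 [EW]: N:wait,E:empty,S:wait,W:car6-GO | queues: N=0 E=0 S=0 W=1
Step 6 [NS]: N:empty,E:wait,S:empty,W:wait | queues: N=0 E=0 S=0 W=1
Cars crossed by step 6: 7

Answer: 7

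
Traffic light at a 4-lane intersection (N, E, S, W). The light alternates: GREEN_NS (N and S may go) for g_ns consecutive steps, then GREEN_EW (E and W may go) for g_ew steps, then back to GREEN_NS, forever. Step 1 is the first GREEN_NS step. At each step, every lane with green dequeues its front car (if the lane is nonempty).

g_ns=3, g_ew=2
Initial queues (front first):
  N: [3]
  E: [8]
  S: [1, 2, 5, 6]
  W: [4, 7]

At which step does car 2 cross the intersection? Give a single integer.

Step 1 [NS]: N:car3-GO,E:wait,S:car1-GO,W:wait | queues: N=0 E=1 S=3 W=2
Step 2 [NS]: N:empty,E:wait,S:car2-GO,W:wait | queues: N=0 E=1 S=2 W=2
Step 3 [NS]: N:empty,E:wait,S:car5-GO,W:wait | queues: N=0 E=1 S=1 W=2
Step 4 [EW]: N:wait,E:car8-GO,S:wait,W:car4-GO | queues: N=0 E=0 S=1 W=1
Step 5 [EW]: N:wait,E:empty,S:wait,W:car7-GO | queues: N=0 E=0 S=1 W=0
Step 6 [NS]: N:empty,E:wait,S:car6-GO,W:wait | queues: N=0 E=0 S=0 W=0
Car 2 crosses at step 2

2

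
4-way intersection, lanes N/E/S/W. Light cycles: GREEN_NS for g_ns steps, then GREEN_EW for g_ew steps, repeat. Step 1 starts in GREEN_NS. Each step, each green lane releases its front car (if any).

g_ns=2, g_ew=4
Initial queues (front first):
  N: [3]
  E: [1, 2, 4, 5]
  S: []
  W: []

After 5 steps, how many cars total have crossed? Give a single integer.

Answer: 4

Derivation:
Step 1 [NS]: N:car3-GO,E:wait,S:empty,W:wait | queues: N=0 E=4 S=0 W=0
Step 2 [NS]: N:empty,E:wait,S:empty,W:wait | queues: N=0 E=4 S=0 W=0
Step 3 [EW]: N:wait,E:car1-GO,S:wait,W:empty | queues: N=0 E=3 S=0 W=0
Step 4 [EW]: N:wait,E:car2-GO,S:wait,W:empty | queues: N=0 E=2 S=0 W=0
Step 5 [EW]: N:wait,E:car4-GO,S:wait,W:empty | queues: N=0 E=1 S=0 W=0
Cars crossed by step 5: 4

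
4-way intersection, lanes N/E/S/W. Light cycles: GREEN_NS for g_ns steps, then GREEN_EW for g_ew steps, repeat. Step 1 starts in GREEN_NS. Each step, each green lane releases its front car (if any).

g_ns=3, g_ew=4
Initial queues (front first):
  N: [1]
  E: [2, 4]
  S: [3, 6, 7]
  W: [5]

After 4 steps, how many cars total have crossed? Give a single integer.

Step 1 [NS]: N:car1-GO,E:wait,S:car3-GO,W:wait | queues: N=0 E=2 S=2 W=1
Step 2 [NS]: N:empty,E:wait,S:car6-GO,W:wait | queues: N=0 E=2 S=1 W=1
Step 3 [NS]: N:empty,E:wait,S:car7-GO,W:wait | queues: N=0 E=2 S=0 W=1
Step 4 [EW]: N:wait,E:car2-GO,S:wait,W:car5-GO | queues: N=0 E=1 S=0 W=0
Cars crossed by step 4: 6

Answer: 6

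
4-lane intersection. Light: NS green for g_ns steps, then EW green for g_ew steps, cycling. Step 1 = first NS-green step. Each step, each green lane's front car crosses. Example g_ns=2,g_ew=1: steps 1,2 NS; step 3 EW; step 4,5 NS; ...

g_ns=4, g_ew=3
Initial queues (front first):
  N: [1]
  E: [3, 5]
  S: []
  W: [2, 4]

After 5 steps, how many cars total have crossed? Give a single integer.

Answer: 3

Derivation:
Step 1 [NS]: N:car1-GO,E:wait,S:empty,W:wait | queues: N=0 E=2 S=0 W=2
Step 2 [NS]: N:empty,E:wait,S:empty,W:wait | queues: N=0 E=2 S=0 W=2
Step 3 [NS]: N:empty,E:wait,S:empty,W:wait | queues: N=0 E=2 S=0 W=2
Step 4 [NS]: N:empty,E:wait,S:empty,W:wait | queues: N=0 E=2 S=0 W=2
Step 5 [EW]: N:wait,E:car3-GO,S:wait,W:car2-GO | queues: N=0 E=1 S=0 W=1
Cars crossed by step 5: 3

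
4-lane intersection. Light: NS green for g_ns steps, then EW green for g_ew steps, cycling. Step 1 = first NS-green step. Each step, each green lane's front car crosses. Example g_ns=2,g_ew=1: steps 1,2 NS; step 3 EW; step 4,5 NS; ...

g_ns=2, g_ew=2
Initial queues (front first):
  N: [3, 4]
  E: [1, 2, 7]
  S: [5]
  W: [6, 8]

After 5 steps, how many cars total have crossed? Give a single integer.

Answer: 7

Derivation:
Step 1 [NS]: N:car3-GO,E:wait,S:car5-GO,W:wait | queues: N=1 E=3 S=0 W=2
Step 2 [NS]: N:car4-GO,E:wait,S:empty,W:wait | queues: N=0 E=3 S=0 W=2
Step 3 [EW]: N:wait,E:car1-GO,S:wait,W:car6-GO | queues: N=0 E=2 S=0 W=1
Step 4 [EW]: N:wait,E:car2-GO,S:wait,W:car8-GO | queues: N=0 E=1 S=0 W=0
Step 5 [NS]: N:empty,E:wait,S:empty,W:wait | queues: N=0 E=1 S=0 W=0
Cars crossed by step 5: 7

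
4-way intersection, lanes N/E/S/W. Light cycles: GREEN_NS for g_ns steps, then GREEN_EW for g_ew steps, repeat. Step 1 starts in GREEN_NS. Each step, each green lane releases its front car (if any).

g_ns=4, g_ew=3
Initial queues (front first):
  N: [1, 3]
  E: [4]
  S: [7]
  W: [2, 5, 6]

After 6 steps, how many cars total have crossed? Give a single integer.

Answer: 6

Derivation:
Step 1 [NS]: N:car1-GO,E:wait,S:car7-GO,W:wait | queues: N=1 E=1 S=0 W=3
Step 2 [NS]: N:car3-GO,E:wait,S:empty,W:wait | queues: N=0 E=1 S=0 W=3
Step 3 [NS]: N:empty,E:wait,S:empty,W:wait | queues: N=0 E=1 S=0 W=3
Step 4 [NS]: N:empty,E:wait,S:empty,W:wait | queues: N=0 E=1 S=0 W=3
Step 5 [EW]: N:wait,E:car4-GO,S:wait,W:car2-GO | queues: N=0 E=0 S=0 W=2
Step 6 [EW]: N:wait,E:empty,S:wait,W:car5-GO | queues: N=0 E=0 S=0 W=1
Cars crossed by step 6: 6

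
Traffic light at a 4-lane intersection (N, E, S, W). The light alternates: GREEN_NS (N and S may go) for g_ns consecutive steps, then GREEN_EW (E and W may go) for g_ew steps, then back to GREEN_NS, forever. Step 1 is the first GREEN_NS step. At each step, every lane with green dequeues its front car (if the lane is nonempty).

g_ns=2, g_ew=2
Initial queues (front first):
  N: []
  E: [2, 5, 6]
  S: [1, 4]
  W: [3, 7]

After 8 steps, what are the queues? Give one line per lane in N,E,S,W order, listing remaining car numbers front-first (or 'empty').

Step 1 [NS]: N:empty,E:wait,S:car1-GO,W:wait | queues: N=0 E=3 S=1 W=2
Step 2 [NS]: N:empty,E:wait,S:car4-GO,W:wait | queues: N=0 E=3 S=0 W=2
Step 3 [EW]: N:wait,E:car2-GO,S:wait,W:car3-GO | queues: N=0 E=2 S=0 W=1
Step 4 [EW]: N:wait,E:car5-GO,S:wait,W:car7-GO | queues: N=0 E=1 S=0 W=0
Step 5 [NS]: N:empty,E:wait,S:empty,W:wait | queues: N=0 E=1 S=0 W=0
Step 6 [NS]: N:empty,E:wait,S:empty,W:wait | queues: N=0 E=1 S=0 W=0
Step 7 [EW]: N:wait,E:car6-GO,S:wait,W:empty | queues: N=0 E=0 S=0 W=0

N: empty
E: empty
S: empty
W: empty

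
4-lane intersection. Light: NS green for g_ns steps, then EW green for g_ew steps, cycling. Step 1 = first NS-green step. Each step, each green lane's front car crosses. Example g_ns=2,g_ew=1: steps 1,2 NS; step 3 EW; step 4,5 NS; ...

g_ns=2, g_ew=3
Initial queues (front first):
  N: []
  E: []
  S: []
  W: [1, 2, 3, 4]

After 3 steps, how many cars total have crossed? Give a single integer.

Answer: 1

Derivation:
Step 1 [NS]: N:empty,E:wait,S:empty,W:wait | queues: N=0 E=0 S=0 W=4
Step 2 [NS]: N:empty,E:wait,S:empty,W:wait | queues: N=0 E=0 S=0 W=4
Step 3 [EW]: N:wait,E:empty,S:wait,W:car1-GO | queues: N=0 E=0 S=0 W=3
Cars crossed by step 3: 1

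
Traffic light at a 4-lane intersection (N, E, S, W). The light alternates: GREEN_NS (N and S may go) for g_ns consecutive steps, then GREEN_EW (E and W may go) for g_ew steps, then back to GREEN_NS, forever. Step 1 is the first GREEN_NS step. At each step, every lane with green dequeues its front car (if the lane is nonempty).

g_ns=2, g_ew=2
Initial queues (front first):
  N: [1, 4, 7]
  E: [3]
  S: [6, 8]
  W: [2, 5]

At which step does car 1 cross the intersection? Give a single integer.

Step 1 [NS]: N:car1-GO,E:wait,S:car6-GO,W:wait | queues: N=2 E=1 S=1 W=2
Step 2 [NS]: N:car4-GO,E:wait,S:car8-GO,W:wait | queues: N=1 E=1 S=0 W=2
Step 3 [EW]: N:wait,E:car3-GO,S:wait,W:car2-GO | queues: N=1 E=0 S=0 W=1
Step 4 [EW]: N:wait,E:empty,S:wait,W:car5-GO | queues: N=1 E=0 S=0 W=0
Step 5 [NS]: N:car7-GO,E:wait,S:empty,W:wait | queues: N=0 E=0 S=0 W=0
Car 1 crosses at step 1

1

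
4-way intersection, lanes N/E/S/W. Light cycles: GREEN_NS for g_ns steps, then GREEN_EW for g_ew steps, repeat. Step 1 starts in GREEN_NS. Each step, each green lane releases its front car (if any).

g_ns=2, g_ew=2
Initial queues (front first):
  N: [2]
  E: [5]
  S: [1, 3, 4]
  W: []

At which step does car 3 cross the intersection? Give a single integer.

Step 1 [NS]: N:car2-GO,E:wait,S:car1-GO,W:wait | queues: N=0 E=1 S=2 W=0
Step 2 [NS]: N:empty,E:wait,S:car3-GO,W:wait | queues: N=0 E=1 S=1 W=0
Step 3 [EW]: N:wait,E:car5-GO,S:wait,W:empty | queues: N=0 E=0 S=1 W=0
Step 4 [EW]: N:wait,E:empty,S:wait,W:empty | queues: N=0 E=0 S=1 W=0
Step 5 [NS]: N:empty,E:wait,S:car4-GO,W:wait | queues: N=0 E=0 S=0 W=0
Car 3 crosses at step 2

2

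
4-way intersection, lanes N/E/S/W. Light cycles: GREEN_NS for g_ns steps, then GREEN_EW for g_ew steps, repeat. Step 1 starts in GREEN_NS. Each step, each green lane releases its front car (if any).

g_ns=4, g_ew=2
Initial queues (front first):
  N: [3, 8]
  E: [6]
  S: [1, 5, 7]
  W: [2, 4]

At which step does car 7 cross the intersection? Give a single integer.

Step 1 [NS]: N:car3-GO,E:wait,S:car1-GO,W:wait | queues: N=1 E=1 S=2 W=2
Step 2 [NS]: N:car8-GO,E:wait,S:car5-GO,W:wait | queues: N=0 E=1 S=1 W=2
Step 3 [NS]: N:empty,E:wait,S:car7-GO,W:wait | queues: N=0 E=1 S=0 W=2
Step 4 [NS]: N:empty,E:wait,S:empty,W:wait | queues: N=0 E=1 S=0 W=2
Step 5 [EW]: N:wait,E:car6-GO,S:wait,W:car2-GO | queues: N=0 E=0 S=0 W=1
Step 6 [EW]: N:wait,E:empty,S:wait,W:car4-GO | queues: N=0 E=0 S=0 W=0
Car 7 crosses at step 3

3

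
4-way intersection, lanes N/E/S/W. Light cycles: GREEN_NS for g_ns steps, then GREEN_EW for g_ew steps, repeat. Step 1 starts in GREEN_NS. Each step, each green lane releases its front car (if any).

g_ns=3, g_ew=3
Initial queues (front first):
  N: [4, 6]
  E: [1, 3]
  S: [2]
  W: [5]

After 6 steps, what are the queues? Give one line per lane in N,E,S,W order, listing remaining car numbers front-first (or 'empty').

Step 1 [NS]: N:car4-GO,E:wait,S:car2-GO,W:wait | queues: N=1 E=2 S=0 W=1
Step 2 [NS]: N:car6-GO,E:wait,S:empty,W:wait | queues: N=0 E=2 S=0 W=1
Step 3 [NS]: N:empty,E:wait,S:empty,W:wait | queues: N=0 E=2 S=0 W=1
Step 4 [EW]: N:wait,E:car1-GO,S:wait,W:car5-GO | queues: N=0 E=1 S=0 W=0
Step 5 [EW]: N:wait,E:car3-GO,S:wait,W:empty | queues: N=0 E=0 S=0 W=0

N: empty
E: empty
S: empty
W: empty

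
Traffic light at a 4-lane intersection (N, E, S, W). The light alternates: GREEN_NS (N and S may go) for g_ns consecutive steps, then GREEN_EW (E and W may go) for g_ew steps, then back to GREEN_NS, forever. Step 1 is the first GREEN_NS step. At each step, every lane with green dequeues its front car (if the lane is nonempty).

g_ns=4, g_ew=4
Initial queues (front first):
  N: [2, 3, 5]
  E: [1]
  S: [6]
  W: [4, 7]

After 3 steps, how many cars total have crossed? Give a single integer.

Step 1 [NS]: N:car2-GO,E:wait,S:car6-GO,W:wait | queues: N=2 E=1 S=0 W=2
Step 2 [NS]: N:car3-GO,E:wait,S:empty,W:wait | queues: N=1 E=1 S=0 W=2
Step 3 [NS]: N:car5-GO,E:wait,S:empty,W:wait | queues: N=0 E=1 S=0 W=2
Cars crossed by step 3: 4

Answer: 4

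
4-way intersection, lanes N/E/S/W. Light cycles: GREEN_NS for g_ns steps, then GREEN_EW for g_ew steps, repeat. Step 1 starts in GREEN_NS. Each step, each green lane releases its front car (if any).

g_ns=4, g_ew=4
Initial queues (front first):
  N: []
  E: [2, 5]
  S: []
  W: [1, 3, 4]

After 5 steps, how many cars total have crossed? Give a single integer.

Step 1 [NS]: N:empty,E:wait,S:empty,W:wait | queues: N=0 E=2 S=0 W=3
Step 2 [NS]: N:empty,E:wait,S:empty,W:wait | queues: N=0 E=2 S=0 W=3
Step 3 [NS]: N:empty,E:wait,S:empty,W:wait | queues: N=0 E=2 S=0 W=3
Step 4 [NS]: N:empty,E:wait,S:empty,W:wait | queues: N=0 E=2 S=0 W=3
Step 5 [EW]: N:wait,E:car2-GO,S:wait,W:car1-GO | queues: N=0 E=1 S=0 W=2
Cars crossed by step 5: 2

Answer: 2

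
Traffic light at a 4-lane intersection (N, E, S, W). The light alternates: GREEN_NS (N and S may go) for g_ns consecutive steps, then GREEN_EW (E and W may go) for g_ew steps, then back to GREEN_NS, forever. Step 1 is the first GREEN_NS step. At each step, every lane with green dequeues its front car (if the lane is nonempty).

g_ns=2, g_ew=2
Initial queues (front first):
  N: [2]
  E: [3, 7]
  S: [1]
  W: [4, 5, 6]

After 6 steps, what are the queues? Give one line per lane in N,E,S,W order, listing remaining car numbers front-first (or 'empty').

Step 1 [NS]: N:car2-GO,E:wait,S:car1-GO,W:wait | queues: N=0 E=2 S=0 W=3
Step 2 [NS]: N:empty,E:wait,S:empty,W:wait | queues: N=0 E=2 S=0 W=3
Step 3 [EW]: N:wait,E:car3-GO,S:wait,W:car4-GO | queues: N=0 E=1 S=0 W=2
Step 4 [EW]: N:wait,E:car7-GO,S:wait,W:car5-GO | queues: N=0 E=0 S=0 W=1
Step 5 [NS]: N:empty,E:wait,S:empty,W:wait | queues: N=0 E=0 S=0 W=1
Step 6 [NS]: N:empty,E:wait,S:empty,W:wait | queues: N=0 E=0 S=0 W=1

N: empty
E: empty
S: empty
W: 6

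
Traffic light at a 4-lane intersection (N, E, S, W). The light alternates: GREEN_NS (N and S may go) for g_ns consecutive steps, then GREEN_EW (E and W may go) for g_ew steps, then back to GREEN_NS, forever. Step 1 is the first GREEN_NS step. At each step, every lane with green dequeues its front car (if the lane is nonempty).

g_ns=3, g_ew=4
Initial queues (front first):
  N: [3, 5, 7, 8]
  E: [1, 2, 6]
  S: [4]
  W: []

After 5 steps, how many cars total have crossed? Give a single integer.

Step 1 [NS]: N:car3-GO,E:wait,S:car4-GO,W:wait | queues: N=3 E=3 S=0 W=0
Step 2 [NS]: N:car5-GO,E:wait,S:empty,W:wait | queues: N=2 E=3 S=0 W=0
Step 3 [NS]: N:car7-GO,E:wait,S:empty,W:wait | queues: N=1 E=3 S=0 W=0
Step 4 [EW]: N:wait,E:car1-GO,S:wait,W:empty | queues: N=1 E=2 S=0 W=0
Step 5 [EW]: N:wait,E:car2-GO,S:wait,W:empty | queues: N=1 E=1 S=0 W=0
Cars crossed by step 5: 6

Answer: 6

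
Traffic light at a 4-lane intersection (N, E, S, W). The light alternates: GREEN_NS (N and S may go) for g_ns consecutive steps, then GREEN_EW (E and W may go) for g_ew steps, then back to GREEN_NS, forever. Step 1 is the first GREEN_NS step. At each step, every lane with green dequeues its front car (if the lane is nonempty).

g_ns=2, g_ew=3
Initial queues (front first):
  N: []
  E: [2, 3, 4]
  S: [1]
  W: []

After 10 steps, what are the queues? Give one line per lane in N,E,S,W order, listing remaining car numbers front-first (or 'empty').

Step 1 [NS]: N:empty,E:wait,S:car1-GO,W:wait | queues: N=0 E=3 S=0 W=0
Step 2 [NS]: N:empty,E:wait,S:empty,W:wait | queues: N=0 E=3 S=0 W=0
Step 3 [EW]: N:wait,E:car2-GO,S:wait,W:empty | queues: N=0 E=2 S=0 W=0
Step 4 [EW]: N:wait,E:car3-GO,S:wait,W:empty | queues: N=0 E=1 S=0 W=0
Step 5 [EW]: N:wait,E:car4-GO,S:wait,W:empty | queues: N=0 E=0 S=0 W=0

N: empty
E: empty
S: empty
W: empty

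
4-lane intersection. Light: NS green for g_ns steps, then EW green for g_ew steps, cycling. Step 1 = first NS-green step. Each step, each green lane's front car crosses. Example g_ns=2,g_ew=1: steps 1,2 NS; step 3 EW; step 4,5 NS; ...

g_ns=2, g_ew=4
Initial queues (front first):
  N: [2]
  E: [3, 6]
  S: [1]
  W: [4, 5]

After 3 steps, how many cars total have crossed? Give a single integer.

Answer: 4

Derivation:
Step 1 [NS]: N:car2-GO,E:wait,S:car1-GO,W:wait | queues: N=0 E=2 S=0 W=2
Step 2 [NS]: N:empty,E:wait,S:empty,W:wait | queues: N=0 E=2 S=0 W=2
Step 3 [EW]: N:wait,E:car3-GO,S:wait,W:car4-GO | queues: N=0 E=1 S=0 W=1
Cars crossed by step 3: 4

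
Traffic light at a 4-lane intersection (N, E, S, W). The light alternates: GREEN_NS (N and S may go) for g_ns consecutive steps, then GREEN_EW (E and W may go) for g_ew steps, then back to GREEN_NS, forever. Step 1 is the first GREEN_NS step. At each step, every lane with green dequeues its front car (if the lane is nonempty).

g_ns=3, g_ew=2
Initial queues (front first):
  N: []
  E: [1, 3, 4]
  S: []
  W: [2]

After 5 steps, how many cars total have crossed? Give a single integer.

Answer: 3

Derivation:
Step 1 [NS]: N:empty,E:wait,S:empty,W:wait | queues: N=0 E=3 S=0 W=1
Step 2 [NS]: N:empty,E:wait,S:empty,W:wait | queues: N=0 E=3 S=0 W=1
Step 3 [NS]: N:empty,E:wait,S:empty,W:wait | queues: N=0 E=3 S=0 W=1
Step 4 [EW]: N:wait,E:car1-GO,S:wait,W:car2-GO | queues: N=0 E=2 S=0 W=0
Step 5 [EW]: N:wait,E:car3-GO,S:wait,W:empty | queues: N=0 E=1 S=0 W=0
Cars crossed by step 5: 3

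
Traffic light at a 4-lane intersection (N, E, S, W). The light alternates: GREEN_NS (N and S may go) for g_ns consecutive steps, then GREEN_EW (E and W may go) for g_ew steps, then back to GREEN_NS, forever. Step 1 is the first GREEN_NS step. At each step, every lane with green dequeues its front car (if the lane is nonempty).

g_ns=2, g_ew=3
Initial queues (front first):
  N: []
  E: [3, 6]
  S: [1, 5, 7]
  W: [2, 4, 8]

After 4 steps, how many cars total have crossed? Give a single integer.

Answer: 6

Derivation:
Step 1 [NS]: N:empty,E:wait,S:car1-GO,W:wait | queues: N=0 E=2 S=2 W=3
Step 2 [NS]: N:empty,E:wait,S:car5-GO,W:wait | queues: N=0 E=2 S=1 W=3
Step 3 [EW]: N:wait,E:car3-GO,S:wait,W:car2-GO | queues: N=0 E=1 S=1 W=2
Step 4 [EW]: N:wait,E:car6-GO,S:wait,W:car4-GO | queues: N=0 E=0 S=1 W=1
Cars crossed by step 4: 6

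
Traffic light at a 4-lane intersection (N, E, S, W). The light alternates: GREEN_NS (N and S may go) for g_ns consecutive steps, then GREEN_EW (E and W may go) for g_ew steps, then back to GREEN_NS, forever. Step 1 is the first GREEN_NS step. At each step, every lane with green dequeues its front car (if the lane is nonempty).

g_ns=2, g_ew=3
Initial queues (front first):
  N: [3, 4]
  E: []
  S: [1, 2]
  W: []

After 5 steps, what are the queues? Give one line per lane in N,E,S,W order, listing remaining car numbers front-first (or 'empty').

Step 1 [NS]: N:car3-GO,E:wait,S:car1-GO,W:wait | queues: N=1 E=0 S=1 W=0
Step 2 [NS]: N:car4-GO,E:wait,S:car2-GO,W:wait | queues: N=0 E=0 S=0 W=0

N: empty
E: empty
S: empty
W: empty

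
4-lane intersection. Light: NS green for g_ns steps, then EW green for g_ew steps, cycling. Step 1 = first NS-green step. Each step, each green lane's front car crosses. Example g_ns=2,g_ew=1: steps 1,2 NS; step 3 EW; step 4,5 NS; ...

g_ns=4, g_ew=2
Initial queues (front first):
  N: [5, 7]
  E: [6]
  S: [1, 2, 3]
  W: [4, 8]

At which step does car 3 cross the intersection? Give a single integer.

Step 1 [NS]: N:car5-GO,E:wait,S:car1-GO,W:wait | queues: N=1 E=1 S=2 W=2
Step 2 [NS]: N:car7-GO,E:wait,S:car2-GO,W:wait | queues: N=0 E=1 S=1 W=2
Step 3 [NS]: N:empty,E:wait,S:car3-GO,W:wait | queues: N=0 E=1 S=0 W=2
Step 4 [NS]: N:empty,E:wait,S:empty,W:wait | queues: N=0 E=1 S=0 W=2
Step 5 [EW]: N:wait,E:car6-GO,S:wait,W:car4-GO | queues: N=0 E=0 S=0 W=1
Step 6 [EW]: N:wait,E:empty,S:wait,W:car8-GO | queues: N=0 E=0 S=0 W=0
Car 3 crosses at step 3

3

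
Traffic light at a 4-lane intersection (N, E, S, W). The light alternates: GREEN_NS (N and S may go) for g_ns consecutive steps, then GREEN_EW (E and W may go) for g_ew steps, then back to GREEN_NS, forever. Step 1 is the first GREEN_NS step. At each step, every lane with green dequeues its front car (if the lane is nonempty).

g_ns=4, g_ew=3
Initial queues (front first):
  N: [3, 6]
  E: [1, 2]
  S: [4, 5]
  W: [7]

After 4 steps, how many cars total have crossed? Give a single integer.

Step 1 [NS]: N:car3-GO,E:wait,S:car4-GO,W:wait | queues: N=1 E=2 S=1 W=1
Step 2 [NS]: N:car6-GO,E:wait,S:car5-GO,W:wait | queues: N=0 E=2 S=0 W=1
Step 3 [NS]: N:empty,E:wait,S:empty,W:wait | queues: N=0 E=2 S=0 W=1
Step 4 [NS]: N:empty,E:wait,S:empty,W:wait | queues: N=0 E=2 S=0 W=1
Cars crossed by step 4: 4

Answer: 4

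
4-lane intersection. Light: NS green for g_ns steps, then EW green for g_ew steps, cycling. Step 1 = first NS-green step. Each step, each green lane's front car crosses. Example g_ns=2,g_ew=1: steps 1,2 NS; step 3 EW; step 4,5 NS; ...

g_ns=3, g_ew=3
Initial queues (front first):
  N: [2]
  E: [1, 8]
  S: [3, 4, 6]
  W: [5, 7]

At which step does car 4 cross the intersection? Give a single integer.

Step 1 [NS]: N:car2-GO,E:wait,S:car3-GO,W:wait | queues: N=0 E=2 S=2 W=2
Step 2 [NS]: N:empty,E:wait,S:car4-GO,W:wait | queues: N=0 E=2 S=1 W=2
Step 3 [NS]: N:empty,E:wait,S:car6-GO,W:wait | queues: N=0 E=2 S=0 W=2
Step 4 [EW]: N:wait,E:car1-GO,S:wait,W:car5-GO | queues: N=0 E=1 S=0 W=1
Step 5 [EW]: N:wait,E:car8-GO,S:wait,W:car7-GO | queues: N=0 E=0 S=0 W=0
Car 4 crosses at step 2

2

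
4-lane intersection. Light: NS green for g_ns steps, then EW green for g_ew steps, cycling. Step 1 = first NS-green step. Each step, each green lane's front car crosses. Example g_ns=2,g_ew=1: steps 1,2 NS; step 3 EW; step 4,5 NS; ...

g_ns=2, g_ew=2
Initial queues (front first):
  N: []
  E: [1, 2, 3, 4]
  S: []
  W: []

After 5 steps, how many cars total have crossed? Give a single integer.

Answer: 2

Derivation:
Step 1 [NS]: N:empty,E:wait,S:empty,W:wait | queues: N=0 E=4 S=0 W=0
Step 2 [NS]: N:empty,E:wait,S:empty,W:wait | queues: N=0 E=4 S=0 W=0
Step 3 [EW]: N:wait,E:car1-GO,S:wait,W:empty | queues: N=0 E=3 S=0 W=0
Step 4 [EW]: N:wait,E:car2-GO,S:wait,W:empty | queues: N=0 E=2 S=0 W=0
Step 5 [NS]: N:empty,E:wait,S:empty,W:wait | queues: N=0 E=2 S=0 W=0
Cars crossed by step 5: 2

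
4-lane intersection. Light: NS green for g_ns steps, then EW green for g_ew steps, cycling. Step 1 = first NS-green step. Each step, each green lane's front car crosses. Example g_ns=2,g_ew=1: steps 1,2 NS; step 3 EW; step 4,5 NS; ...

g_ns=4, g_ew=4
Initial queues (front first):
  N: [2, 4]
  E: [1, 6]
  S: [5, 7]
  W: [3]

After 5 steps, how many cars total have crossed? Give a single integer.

Answer: 6

Derivation:
Step 1 [NS]: N:car2-GO,E:wait,S:car5-GO,W:wait | queues: N=1 E=2 S=1 W=1
Step 2 [NS]: N:car4-GO,E:wait,S:car7-GO,W:wait | queues: N=0 E=2 S=0 W=1
Step 3 [NS]: N:empty,E:wait,S:empty,W:wait | queues: N=0 E=2 S=0 W=1
Step 4 [NS]: N:empty,E:wait,S:empty,W:wait | queues: N=0 E=2 S=0 W=1
Step 5 [EW]: N:wait,E:car1-GO,S:wait,W:car3-GO | queues: N=0 E=1 S=0 W=0
Cars crossed by step 5: 6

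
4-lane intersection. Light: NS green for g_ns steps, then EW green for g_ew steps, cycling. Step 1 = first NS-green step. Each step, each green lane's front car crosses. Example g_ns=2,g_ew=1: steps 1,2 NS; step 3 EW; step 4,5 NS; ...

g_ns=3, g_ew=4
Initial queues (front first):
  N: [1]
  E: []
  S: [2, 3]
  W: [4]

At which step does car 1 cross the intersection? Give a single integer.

Step 1 [NS]: N:car1-GO,E:wait,S:car2-GO,W:wait | queues: N=0 E=0 S=1 W=1
Step 2 [NS]: N:empty,E:wait,S:car3-GO,W:wait | queues: N=0 E=0 S=0 W=1
Step 3 [NS]: N:empty,E:wait,S:empty,W:wait | queues: N=0 E=0 S=0 W=1
Step 4 [EW]: N:wait,E:empty,S:wait,W:car4-GO | queues: N=0 E=0 S=0 W=0
Car 1 crosses at step 1

1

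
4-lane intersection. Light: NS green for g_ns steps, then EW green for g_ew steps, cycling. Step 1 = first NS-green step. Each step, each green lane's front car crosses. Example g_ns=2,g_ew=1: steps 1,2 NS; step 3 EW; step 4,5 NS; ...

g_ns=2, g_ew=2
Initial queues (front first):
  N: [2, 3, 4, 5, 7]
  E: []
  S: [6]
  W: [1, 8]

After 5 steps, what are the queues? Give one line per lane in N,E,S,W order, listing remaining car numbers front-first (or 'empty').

Step 1 [NS]: N:car2-GO,E:wait,S:car6-GO,W:wait | queues: N=4 E=0 S=0 W=2
Step 2 [NS]: N:car3-GO,E:wait,S:empty,W:wait | queues: N=3 E=0 S=0 W=2
Step 3 [EW]: N:wait,E:empty,S:wait,W:car1-GO | queues: N=3 E=0 S=0 W=1
Step 4 [EW]: N:wait,E:empty,S:wait,W:car8-GO | queues: N=3 E=0 S=0 W=0
Step 5 [NS]: N:car4-GO,E:wait,S:empty,W:wait | queues: N=2 E=0 S=0 W=0

N: 5 7
E: empty
S: empty
W: empty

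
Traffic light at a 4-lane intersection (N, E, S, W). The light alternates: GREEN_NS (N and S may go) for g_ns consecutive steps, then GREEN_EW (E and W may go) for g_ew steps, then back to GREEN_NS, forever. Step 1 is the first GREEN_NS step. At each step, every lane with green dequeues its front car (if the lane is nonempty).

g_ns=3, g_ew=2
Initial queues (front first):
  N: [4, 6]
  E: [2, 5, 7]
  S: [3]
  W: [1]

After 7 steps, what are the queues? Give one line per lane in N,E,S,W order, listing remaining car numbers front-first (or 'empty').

Step 1 [NS]: N:car4-GO,E:wait,S:car3-GO,W:wait | queues: N=1 E=3 S=0 W=1
Step 2 [NS]: N:car6-GO,E:wait,S:empty,W:wait | queues: N=0 E=3 S=0 W=1
Step 3 [NS]: N:empty,E:wait,S:empty,W:wait | queues: N=0 E=3 S=0 W=1
Step 4 [EW]: N:wait,E:car2-GO,S:wait,W:car1-GO | queues: N=0 E=2 S=0 W=0
Step 5 [EW]: N:wait,E:car5-GO,S:wait,W:empty | queues: N=0 E=1 S=0 W=0
Step 6 [NS]: N:empty,E:wait,S:empty,W:wait | queues: N=0 E=1 S=0 W=0
Step 7 [NS]: N:empty,E:wait,S:empty,W:wait | queues: N=0 E=1 S=0 W=0

N: empty
E: 7
S: empty
W: empty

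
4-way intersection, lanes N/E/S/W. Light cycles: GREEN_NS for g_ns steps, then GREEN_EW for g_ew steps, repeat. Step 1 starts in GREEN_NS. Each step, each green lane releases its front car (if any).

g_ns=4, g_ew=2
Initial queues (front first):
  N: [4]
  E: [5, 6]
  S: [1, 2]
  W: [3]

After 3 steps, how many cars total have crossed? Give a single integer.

Step 1 [NS]: N:car4-GO,E:wait,S:car1-GO,W:wait | queues: N=0 E=2 S=1 W=1
Step 2 [NS]: N:empty,E:wait,S:car2-GO,W:wait | queues: N=0 E=2 S=0 W=1
Step 3 [NS]: N:empty,E:wait,S:empty,W:wait | queues: N=0 E=2 S=0 W=1
Cars crossed by step 3: 3

Answer: 3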